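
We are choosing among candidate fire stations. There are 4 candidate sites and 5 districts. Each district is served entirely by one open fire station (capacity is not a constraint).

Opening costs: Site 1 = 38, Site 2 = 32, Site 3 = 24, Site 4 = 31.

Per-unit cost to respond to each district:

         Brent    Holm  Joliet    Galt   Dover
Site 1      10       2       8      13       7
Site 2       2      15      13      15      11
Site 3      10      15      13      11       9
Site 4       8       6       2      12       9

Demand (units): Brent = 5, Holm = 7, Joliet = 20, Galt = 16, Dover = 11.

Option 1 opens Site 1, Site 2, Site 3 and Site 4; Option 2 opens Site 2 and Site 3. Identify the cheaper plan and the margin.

Option 1: {Site 1, Site 2, Site 3, Site 4}: Brent→Site 2 2·5=10, Holm→Site 1 2·7=14, Joliet→Site 4 2·20=40, Galt→Site 3 11·16=176, Dover→Site 1 7·11=77. Service 317; fixed 125; total 442.
Option 2: {Site 2, Site 3}: Brent→Site 2 2·5=10, Holm→Site 2 15·7=105, Joliet→Site 2 13·20=260, Galt→Site 3 11·16=176, Dover→Site 3 9·11=99. Service 650; fixed 56; total 706.
Difference: |442 − 706| = 264.

Option 1 is cheaper by 264.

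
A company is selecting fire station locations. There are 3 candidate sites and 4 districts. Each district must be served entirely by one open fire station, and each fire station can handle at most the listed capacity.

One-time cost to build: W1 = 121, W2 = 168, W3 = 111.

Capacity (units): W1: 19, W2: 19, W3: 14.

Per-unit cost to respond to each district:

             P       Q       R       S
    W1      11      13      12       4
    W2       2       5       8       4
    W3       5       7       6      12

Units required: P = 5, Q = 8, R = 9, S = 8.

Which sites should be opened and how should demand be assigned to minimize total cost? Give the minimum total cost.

Minimum total cost: 430

Open {W2, W3}: P→W3 5·5=25, Q→W2 5·8=40, R→W3 6·9=54, S→W2 4·8=32.
Loads: W2 carries 16/19, W3 carries 14/14. Service 151; fixed 279; total 430.
Next best feasible plan costs 447.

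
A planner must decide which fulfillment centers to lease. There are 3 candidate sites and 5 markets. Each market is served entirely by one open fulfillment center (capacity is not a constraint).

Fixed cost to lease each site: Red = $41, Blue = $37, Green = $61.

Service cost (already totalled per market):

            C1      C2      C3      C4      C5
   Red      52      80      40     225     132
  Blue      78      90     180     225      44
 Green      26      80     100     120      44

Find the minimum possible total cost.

Minimum total cost: 412

For any fixed open set, each market goes to its cheapest open site; total = fixed + service.
{Red, Green}: C1→Green 26, C2→Red 80, C3→Red 40, C4→Green 120, C5→Green 44. Service 310; fixed 102; total 412.
{Green}: service 370 + fixed 61 = 431
{Red, Blue, Green}: C1→Green 26, C2→Red 80, C3→Red 40, C4→Green 120, C5→Blue 44. Service 310; fixed 139; total 449.
{Blue}: service 617 + fixed 37 = 654
(All 7 nonempty subsets were checked; Red and Green is lowest.)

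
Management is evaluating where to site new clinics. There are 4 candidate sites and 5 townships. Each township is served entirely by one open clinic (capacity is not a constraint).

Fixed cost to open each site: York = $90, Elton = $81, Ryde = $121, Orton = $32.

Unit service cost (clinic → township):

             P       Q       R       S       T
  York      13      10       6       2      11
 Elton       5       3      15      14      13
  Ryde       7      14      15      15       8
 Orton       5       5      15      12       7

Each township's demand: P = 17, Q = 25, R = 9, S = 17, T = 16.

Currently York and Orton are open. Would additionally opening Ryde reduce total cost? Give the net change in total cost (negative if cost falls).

No — net change +121 (cost rises by 121).

Current service cost with {York, Orton}: 410.
Adding Ryde: each township re-picks its cheapest; new service cost 410, saving 0.
Extra fixed cost: 121. Net change = 121 − 0 = 121.
(Totals: 532 → 653.)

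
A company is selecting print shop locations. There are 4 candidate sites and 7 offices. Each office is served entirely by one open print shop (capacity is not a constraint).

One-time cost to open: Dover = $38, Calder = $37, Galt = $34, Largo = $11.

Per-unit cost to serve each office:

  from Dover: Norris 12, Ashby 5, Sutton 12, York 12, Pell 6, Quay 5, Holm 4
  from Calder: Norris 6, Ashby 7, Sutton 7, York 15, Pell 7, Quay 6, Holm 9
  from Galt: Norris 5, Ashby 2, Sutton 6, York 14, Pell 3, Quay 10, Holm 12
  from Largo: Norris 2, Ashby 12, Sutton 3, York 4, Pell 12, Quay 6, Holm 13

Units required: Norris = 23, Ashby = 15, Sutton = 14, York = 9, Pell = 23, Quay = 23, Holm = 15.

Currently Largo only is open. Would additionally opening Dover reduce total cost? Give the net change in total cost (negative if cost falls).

Current service cost with {Largo}: 913.
Adding Dover: each office re-picks its cheapest; new service cost 512, saving 401.
Extra fixed cost: 38. Net change = 38 − 401 = -363.
(Totals: 924 → 561.)

Yes — net change −363 (cost falls by 363).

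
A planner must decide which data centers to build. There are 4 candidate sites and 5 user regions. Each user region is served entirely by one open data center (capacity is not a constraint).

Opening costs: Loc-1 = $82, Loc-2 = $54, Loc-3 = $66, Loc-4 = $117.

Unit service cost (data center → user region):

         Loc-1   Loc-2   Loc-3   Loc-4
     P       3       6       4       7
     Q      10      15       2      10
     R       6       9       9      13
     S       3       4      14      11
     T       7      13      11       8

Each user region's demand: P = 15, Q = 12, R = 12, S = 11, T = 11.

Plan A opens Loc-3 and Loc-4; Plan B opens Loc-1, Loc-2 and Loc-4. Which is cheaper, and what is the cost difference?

Plan A is cheaper by 16.

Plan A: {Loc-3, Loc-4}: P→Loc-3 4·15=60, Q→Loc-3 2·12=24, R→Loc-3 9·12=108, S→Loc-4 11·11=121, T→Loc-4 8·11=88. Service 401; fixed 183; total 584.
Plan B: {Loc-1, Loc-2, Loc-4}: P→Loc-1 3·15=45, Q→Loc-1 10·12=120, R→Loc-1 6·12=72, S→Loc-1 3·11=33, T→Loc-1 7·11=77. Service 347; fixed 253; total 600.
Difference: |584 − 600| = 16.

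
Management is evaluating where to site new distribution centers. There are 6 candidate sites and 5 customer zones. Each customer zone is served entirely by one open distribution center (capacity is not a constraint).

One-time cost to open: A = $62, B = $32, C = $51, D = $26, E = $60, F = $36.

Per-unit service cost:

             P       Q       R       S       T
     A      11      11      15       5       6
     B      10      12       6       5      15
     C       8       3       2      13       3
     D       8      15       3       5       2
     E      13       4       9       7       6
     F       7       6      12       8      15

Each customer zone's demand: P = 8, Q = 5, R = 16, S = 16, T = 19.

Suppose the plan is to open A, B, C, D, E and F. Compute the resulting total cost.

Total cost: 488

Each customer zone is assigned to its cheapest site among the open ones.
{A, B, C, D, E, F}: P→F 7·8=56, Q→C 3·5=15, R→C 2·16=32, S→A 5·16=80, T→D 2·19=38. Service 221; fixed 267; total 488.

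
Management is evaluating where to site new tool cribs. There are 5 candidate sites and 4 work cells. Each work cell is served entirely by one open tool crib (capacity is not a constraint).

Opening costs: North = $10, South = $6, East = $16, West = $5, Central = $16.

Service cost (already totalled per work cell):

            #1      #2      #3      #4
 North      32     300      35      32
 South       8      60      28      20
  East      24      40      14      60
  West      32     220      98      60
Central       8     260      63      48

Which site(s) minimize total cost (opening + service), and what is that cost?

For any fixed open set, each work cell goes to its cheapest open site; total = fixed + service.
{South, East}: #1→South 8, #2→East 40, #3→East 14, #4→South 20. Service 82; fixed 22; total 104.
{South, East, West}: service 82 + fixed 27 = 109
{North, South, East}: service 82 + fixed 32 = 114
{North, South, East, West, Central}: service 82 + fixed 53 = 135
No other subset beats 104.

Open South and East; minimum total cost 104.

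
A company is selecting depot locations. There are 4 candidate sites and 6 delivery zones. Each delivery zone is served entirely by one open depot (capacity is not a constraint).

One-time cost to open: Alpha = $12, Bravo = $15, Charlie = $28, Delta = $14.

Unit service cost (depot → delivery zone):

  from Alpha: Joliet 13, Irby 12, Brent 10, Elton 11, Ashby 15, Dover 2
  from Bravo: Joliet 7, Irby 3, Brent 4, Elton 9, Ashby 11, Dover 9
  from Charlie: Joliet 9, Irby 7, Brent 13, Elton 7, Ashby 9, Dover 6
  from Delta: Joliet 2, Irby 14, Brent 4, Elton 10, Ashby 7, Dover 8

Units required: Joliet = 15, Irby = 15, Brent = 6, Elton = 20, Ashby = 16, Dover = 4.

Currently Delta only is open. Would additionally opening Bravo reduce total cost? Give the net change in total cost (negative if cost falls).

Yes — net change −170 (cost falls by 170).

Current service cost with {Delta}: 608.
Adding Bravo: each delivery zone re-picks its cheapest; new service cost 423, saving 185.
Extra fixed cost: 15. Net change = 15 − 185 = -170.
(Totals: 622 → 452.)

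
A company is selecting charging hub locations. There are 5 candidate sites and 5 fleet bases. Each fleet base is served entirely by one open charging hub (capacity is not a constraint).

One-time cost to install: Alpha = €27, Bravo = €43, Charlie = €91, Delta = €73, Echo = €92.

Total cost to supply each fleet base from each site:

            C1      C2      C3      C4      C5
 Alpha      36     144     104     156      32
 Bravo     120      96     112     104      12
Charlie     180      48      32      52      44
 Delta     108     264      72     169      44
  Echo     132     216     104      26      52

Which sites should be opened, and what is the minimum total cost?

For any fixed open set, each fleet base goes to its cheapest open site; total = fixed + service.
{Alpha, Charlie}: C1→Alpha 36, C2→Charlie 48, C3→Charlie 32, C4→Charlie 52, C5→Alpha 32. Service 200; fixed 118; total 318.
{Alpha, Bravo, Charlie}: C1→Alpha 36, C2→Charlie 48, C3→Charlie 32, C4→Charlie 52, C5→Bravo 12. Service 180; fixed 161; total 341.
{Alpha, Charlie, Echo}: C1→Alpha 36, C2→Charlie 48, C3→Charlie 32, C4→Echo 26, C5→Alpha 32. Service 174; fixed 210; total 384.
{Alpha, Bravo, Charlie, Delta, Echo}: C1→Alpha 36, C2→Charlie 48, C3→Charlie 32, C4→Echo 26, C5→Bravo 12. Service 154; fixed 326; total 480.
No other subset beats 318.

Open Alpha and Charlie; minimum total cost 318.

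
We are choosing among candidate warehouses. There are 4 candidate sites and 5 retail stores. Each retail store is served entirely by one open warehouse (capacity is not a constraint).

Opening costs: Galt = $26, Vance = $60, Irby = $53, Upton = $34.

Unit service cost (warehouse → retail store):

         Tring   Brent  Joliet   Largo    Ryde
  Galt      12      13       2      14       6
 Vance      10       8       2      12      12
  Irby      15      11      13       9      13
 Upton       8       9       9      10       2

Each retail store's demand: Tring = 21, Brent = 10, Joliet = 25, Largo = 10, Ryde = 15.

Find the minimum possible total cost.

For any fixed open set, each retail store goes to its cheapest open site; total = fixed + service.
{Galt, Upton}: Tring→Upton 8·21=168, Brent→Upton 9·10=90, Joliet→Galt 2·25=50, Largo→Upton 10·10=100, Ryde→Upton 2·15=30. Service 438; fixed 60; total 498.
{Vance, Upton}: Tring→Upton 8·21=168, Brent→Vance 8·10=80, Joliet→Vance 2·25=50, Largo→Upton 10·10=100, Ryde→Upton 2·15=30. Service 428; fixed 94; total 522.
{Galt, Irby, Upton}: service 428 + fixed 113 = 541
{Galt, Vance, Irby, Upton}: service 418 + fixed 173 = 591
(All 15 nonempty subsets were checked; Galt and Upton is lowest.)

Minimum total cost: 498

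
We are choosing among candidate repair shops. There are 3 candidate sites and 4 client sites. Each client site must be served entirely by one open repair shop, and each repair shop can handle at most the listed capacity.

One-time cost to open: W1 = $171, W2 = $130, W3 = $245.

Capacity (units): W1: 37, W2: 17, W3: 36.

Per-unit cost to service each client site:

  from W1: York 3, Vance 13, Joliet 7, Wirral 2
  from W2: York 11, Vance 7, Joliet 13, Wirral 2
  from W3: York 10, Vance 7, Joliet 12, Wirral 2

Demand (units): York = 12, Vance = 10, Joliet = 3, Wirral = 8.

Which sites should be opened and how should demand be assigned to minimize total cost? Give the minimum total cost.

Minimum total cost: 374

Open {W1}: York→W1 3·12=36, Vance→W1 13·10=130, Joliet→W1 7·3=21, Wirral→W1 2·8=16.
Loads: W1 carries 33/37. Service 203; fixed 171; total 374.
Next best feasible plan costs 444.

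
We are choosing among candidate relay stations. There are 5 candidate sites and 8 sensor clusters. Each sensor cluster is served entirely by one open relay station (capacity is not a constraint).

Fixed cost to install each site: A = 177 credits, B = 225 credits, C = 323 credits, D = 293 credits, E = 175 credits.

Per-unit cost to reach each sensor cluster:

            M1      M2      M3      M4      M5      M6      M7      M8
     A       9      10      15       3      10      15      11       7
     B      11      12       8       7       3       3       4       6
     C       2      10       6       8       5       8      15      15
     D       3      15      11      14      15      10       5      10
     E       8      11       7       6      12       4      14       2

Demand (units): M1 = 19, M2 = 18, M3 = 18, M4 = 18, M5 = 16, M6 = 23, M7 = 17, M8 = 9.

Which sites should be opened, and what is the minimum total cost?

For any fixed open set, each sensor cluster goes to its cheapest open site; total = fixed + service.
{B}: M1→B 11·19=209, M2→B 12·18=216, M3→B 8·18=144, M4→B 7·18=126, M5→B 3·16=48, M6→B 3·23=69, M7→B 4·17=68, M8→B 6·9=54. Service 934; fixed 225; total 1159.
{B, E}: service 787 + fixed 400 = 1187
{A, B}: M1→A 9·19=171, M2→A 10·18=180, M3→B 8·18=144, M4→A 3·18=54, M5→B 3·16=48, M6→B 3·23=69, M7→B 4·17=68, M8→B 6·9=54. Service 788; fixed 402; total 1190.
{A, B, C, D, E}: service 583 + fixed 1193 = 1776
No other subset beats 1159.

Open B only; minimum total cost 1159.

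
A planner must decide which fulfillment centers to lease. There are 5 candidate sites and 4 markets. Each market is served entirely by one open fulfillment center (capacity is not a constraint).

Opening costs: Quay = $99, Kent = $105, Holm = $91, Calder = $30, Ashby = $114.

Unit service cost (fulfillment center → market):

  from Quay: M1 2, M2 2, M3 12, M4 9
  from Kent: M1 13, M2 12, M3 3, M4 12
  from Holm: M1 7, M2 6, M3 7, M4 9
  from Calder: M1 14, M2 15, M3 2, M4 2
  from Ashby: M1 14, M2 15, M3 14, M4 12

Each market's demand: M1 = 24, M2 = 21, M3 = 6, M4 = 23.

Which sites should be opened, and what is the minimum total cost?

For any fixed open set, each market goes to its cheapest open site; total = fixed + service.
{Quay, Calder}: M1→Quay 2·24=48, M2→Quay 2·21=42, M3→Calder 2·6=12, M4→Calder 2·23=46. Service 148; fixed 129; total 277.
{Quay, Holm, Calder}: service 148 + fixed 220 = 368
{Quay, Kent, Calder}: M1→Quay 2·24=48, M2→Quay 2·21=42, M3→Calder 2·6=12, M4→Calder 2·23=46. Service 148; fixed 234; total 382.
{Quay, Kent, Holm, Calder, Ashby}: M1→Quay 2·24=48, M2→Quay 2·21=42, M3→Calder 2·6=12, M4→Calder 2·23=46. Service 148; fixed 439; total 587.
No other subset beats 277.

Open Quay and Calder; minimum total cost 277.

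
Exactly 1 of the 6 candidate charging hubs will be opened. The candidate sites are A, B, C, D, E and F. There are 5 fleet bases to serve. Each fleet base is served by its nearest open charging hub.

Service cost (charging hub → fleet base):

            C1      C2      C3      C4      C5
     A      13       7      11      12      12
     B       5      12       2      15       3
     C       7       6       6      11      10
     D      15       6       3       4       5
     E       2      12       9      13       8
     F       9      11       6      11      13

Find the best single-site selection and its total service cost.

With exactly 1 open, each fleet base uses its cheapest among the chosen.
{D}: C1→D 15, C2→D 6, C3→D 3, C4→D 4, C5→D 5. Service cost 33.
{B}: service cost 37
{C}: service cost 40
Among all 6 size-1 choices, {D} is lowest.

Choose D only; total service cost 33.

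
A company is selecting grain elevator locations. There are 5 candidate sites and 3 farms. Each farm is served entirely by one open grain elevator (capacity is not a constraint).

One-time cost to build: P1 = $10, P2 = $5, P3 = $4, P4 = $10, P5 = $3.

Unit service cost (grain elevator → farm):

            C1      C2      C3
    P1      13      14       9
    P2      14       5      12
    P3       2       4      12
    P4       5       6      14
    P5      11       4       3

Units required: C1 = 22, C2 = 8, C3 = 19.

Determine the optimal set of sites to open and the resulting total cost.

Open P3 and P5; minimum total cost 140.

For any fixed open set, each farm goes to its cheapest open site; total = fixed + service.
{P3, P5}: C1→P3 2·22=44, C2→P3 4·8=32, C3→P5 3·19=57. Service 133; fixed 7; total 140.
{P2, P3, P5}: service 133 + fixed 12 = 145
{P1, P3, P5}: C1→P3 2·22=44, C2→P3 4·8=32, C3→P5 3·19=57. Service 133; fixed 17; total 150.
{P1, P2, P3, P4, P5}: service 133 + fixed 32 = 165
No other subset beats 140.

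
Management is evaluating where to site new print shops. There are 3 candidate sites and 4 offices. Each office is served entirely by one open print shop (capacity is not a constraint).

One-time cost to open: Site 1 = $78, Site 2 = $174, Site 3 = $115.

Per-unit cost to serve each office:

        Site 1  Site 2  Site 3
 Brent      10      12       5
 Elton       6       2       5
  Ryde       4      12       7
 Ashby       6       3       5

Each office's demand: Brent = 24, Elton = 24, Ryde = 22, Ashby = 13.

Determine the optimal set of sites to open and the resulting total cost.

Open Site 3 only; minimum total cost 574.

For any fixed open set, each office goes to its cheapest open site; total = fixed + service.
{Site 3}: Brent→Site 3 5·24=120, Elton→Site 3 5·24=120, Ryde→Site 3 7·22=154, Ashby→Site 3 5·13=65. Service 459; fixed 115; total 574.
{Site 1, Site 3}: Brent→Site 3 5·24=120, Elton→Site 3 5·24=120, Ryde→Site 1 4·22=88, Ashby→Site 3 5·13=65. Service 393; fixed 193; total 586.
{Site 1}: service 550 + fixed 78 = 628
{Site 1, Site 2, Site 3}: Brent→Site 3 5·24=120, Elton→Site 2 2·24=48, Ryde→Site 1 4·22=88, Ashby→Site 2 3·13=39. Service 295; fixed 367; total 662.
No other subset beats 574.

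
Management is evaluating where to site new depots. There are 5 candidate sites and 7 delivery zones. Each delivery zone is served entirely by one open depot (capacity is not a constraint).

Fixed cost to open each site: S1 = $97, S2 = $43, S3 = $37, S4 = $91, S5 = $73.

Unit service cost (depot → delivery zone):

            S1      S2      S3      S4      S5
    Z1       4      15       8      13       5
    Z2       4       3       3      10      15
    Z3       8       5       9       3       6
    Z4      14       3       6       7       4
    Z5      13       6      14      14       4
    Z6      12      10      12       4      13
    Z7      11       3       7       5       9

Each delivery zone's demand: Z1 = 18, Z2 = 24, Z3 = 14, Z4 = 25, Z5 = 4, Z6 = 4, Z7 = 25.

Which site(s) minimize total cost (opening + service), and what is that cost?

Open S2 and S5; minimum total cost 554.

For any fixed open set, each delivery zone goes to its cheapest open site; total = fixed + service.
{S2, S5}: Z1→S5 5·18=90, Z2→S2 3·24=72, Z3→S2 5·14=70, Z4→S2 3·25=75, Z5→S5 4·4=16, Z6→S2 10·4=40, Z7→S2 3·25=75. Service 438; fixed 116; total 554.
{S1, S2}: service 428 + fixed 140 = 568
{S2, S3}: service 500 + fixed 80 = 580
{S1, S2, S3, S4, S5}: service 368 + fixed 341 = 709
No other subset beats 554.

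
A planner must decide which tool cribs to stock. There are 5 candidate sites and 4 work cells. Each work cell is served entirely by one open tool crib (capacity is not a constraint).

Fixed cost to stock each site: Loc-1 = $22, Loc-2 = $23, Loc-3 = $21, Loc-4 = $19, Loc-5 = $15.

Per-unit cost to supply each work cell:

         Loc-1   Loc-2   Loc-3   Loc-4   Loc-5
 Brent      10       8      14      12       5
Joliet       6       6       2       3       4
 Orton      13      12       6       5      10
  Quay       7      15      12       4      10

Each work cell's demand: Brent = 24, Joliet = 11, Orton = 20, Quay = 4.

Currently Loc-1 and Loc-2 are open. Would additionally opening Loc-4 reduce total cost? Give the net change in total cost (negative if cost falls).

Current service cost with {Loc-1, Loc-2}: 526.
Adding Loc-4: each work cell re-picks its cheapest; new service cost 341, saving 185.
Extra fixed cost: 19. Net change = 19 − 185 = -166.
(Totals: 571 → 405.)

Yes — net change −166 (cost falls by 166).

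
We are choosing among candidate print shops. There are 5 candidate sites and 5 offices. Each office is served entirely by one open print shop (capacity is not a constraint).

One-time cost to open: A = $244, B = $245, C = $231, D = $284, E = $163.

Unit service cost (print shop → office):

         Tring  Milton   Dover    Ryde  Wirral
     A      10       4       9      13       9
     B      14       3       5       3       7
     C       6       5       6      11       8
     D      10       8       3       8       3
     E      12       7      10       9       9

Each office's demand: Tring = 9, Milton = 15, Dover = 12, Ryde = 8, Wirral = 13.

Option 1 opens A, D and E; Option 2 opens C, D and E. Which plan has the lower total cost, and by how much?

Option 2 is cheaper by 34.

Option 1: {A, D, E}: Tring→A 10·9=90, Milton→A 4·15=60, Dover→D 3·12=36, Ryde→D 8·8=64, Wirral→D 3·13=39. Service 289; fixed 691; total 980.
Option 2: {C, D, E}: Tring→C 6·9=54, Milton→C 5·15=75, Dover→D 3·12=36, Ryde→D 8·8=64, Wirral→D 3·13=39. Service 268; fixed 678; total 946.
Difference: |980 − 946| = 34.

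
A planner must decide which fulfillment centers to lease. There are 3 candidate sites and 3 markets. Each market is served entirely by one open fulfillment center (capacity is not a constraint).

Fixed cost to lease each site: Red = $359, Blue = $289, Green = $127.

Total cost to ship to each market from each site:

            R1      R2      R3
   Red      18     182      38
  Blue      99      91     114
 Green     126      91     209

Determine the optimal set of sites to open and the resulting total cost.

For any fixed open set, each market goes to its cheapest open site; total = fixed + service.
{Green}: R1→Green 126, R2→Green 91, R3→Green 209. Service 426; fixed 127; total 553.
{Blue}: service 304 + fixed 289 = 593
{Red}: service 238 + fixed 359 = 597
{Red, Blue, Green}: service 147 + fixed 775 = 922
No other subset beats 553.

Open Green only; minimum total cost 553.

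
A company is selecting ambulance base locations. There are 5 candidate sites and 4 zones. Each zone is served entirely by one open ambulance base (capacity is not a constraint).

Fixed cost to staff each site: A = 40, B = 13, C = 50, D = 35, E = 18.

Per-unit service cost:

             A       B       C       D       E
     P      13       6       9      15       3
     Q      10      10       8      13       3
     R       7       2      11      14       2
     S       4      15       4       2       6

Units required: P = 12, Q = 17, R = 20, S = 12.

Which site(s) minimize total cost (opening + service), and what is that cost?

For any fixed open set, each zone goes to its cheapest open site; total = fixed + service.
{D, E}: P→E 3·12=36, Q→E 3·17=51, R→E 2·20=40, S→D 2·12=24. Service 151; fixed 53; total 204.
{B, D, E}: service 151 + fixed 66 = 217
{E}: service 199 + fixed 18 = 217
{A, B, C, D, E}: service 151 + fixed 156 = 307
No other subset beats 204.

Open D and E; minimum total cost 204.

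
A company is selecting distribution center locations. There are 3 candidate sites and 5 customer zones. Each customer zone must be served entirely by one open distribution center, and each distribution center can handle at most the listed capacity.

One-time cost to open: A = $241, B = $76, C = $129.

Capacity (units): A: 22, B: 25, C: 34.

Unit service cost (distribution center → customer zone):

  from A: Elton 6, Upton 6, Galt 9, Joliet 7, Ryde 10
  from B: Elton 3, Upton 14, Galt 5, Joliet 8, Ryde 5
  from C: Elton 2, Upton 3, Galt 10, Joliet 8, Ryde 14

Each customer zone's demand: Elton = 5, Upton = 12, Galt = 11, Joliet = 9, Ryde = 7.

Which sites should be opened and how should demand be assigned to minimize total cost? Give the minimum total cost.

Minimum total cost: 413

Open {B, C}: Elton→C 2·5=10, Upton→C 3·12=36, Galt→B 5·11=55, Joliet→C 8·9=72, Ryde→B 5·7=35.
Loads: B carries 18/25, C carries 26/34. Service 208; fixed 205; total 413.
Next best feasible plan costs 418.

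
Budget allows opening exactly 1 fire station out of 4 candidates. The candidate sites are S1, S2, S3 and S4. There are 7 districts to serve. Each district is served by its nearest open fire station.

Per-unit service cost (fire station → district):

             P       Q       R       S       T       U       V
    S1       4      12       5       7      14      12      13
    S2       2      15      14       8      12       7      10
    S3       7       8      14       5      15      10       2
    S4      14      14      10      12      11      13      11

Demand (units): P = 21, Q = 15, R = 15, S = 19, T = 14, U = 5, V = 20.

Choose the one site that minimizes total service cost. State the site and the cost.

With exactly 1 open, each district uses its cheapest among the chosen.
{S3}: P→S3 7·21=147, Q→S3 8·15=120, R→S3 14·15=210, S→S3 5·19=95, T→S3 15·14=210, U→S3 10·5=50, V→S3 2·20=40. Service cost 872.
{S1}: service cost 988
{S2}: service cost 1032
Among all 4 size-1 choices, {S3} is lowest.

Choose S3 only; total service cost 872.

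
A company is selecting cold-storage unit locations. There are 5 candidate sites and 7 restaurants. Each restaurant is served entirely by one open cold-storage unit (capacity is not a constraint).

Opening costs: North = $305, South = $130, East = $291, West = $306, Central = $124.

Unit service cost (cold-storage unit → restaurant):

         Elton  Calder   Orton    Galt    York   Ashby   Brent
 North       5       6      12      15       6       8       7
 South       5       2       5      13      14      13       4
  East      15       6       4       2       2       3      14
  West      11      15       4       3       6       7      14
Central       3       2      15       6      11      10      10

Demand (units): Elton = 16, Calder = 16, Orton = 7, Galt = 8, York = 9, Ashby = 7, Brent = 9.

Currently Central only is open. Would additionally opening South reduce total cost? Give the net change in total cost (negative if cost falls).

No — net change +6 (cost rises by 6).

Current service cost with {Central}: 492.
Adding South: each restaurant re-picks its cheapest; new service cost 368, saving 124.
Extra fixed cost: 130. Net change = 130 − 124 = 6.
(Totals: 616 → 622.)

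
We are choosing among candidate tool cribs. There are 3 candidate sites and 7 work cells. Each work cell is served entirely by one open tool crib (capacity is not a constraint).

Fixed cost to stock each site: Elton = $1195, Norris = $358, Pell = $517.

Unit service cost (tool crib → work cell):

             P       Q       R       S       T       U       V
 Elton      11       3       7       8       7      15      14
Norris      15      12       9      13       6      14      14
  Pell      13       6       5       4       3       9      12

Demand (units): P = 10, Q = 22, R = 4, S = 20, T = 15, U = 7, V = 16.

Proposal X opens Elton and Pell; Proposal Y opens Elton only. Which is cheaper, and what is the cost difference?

Proposal Y is cheaper by 295.

Proposal X: {Elton, Pell}: P→Elton 11·10=110, Q→Elton 3·22=66, R→Pell 5·4=20, S→Pell 4·20=80, T→Pell 3·15=45, U→Pell 9·7=63, V→Pell 12·16=192. Service 576; fixed 1712; total 2288.
Proposal Y: {Elton}: P→Elton 11·10=110, Q→Elton 3·22=66, R→Elton 7·4=28, S→Elton 8·20=160, T→Elton 7·15=105, U→Elton 15·7=105, V→Elton 14·16=224. Service 798; fixed 1195; total 1993.
Difference: |2288 − 1993| = 295.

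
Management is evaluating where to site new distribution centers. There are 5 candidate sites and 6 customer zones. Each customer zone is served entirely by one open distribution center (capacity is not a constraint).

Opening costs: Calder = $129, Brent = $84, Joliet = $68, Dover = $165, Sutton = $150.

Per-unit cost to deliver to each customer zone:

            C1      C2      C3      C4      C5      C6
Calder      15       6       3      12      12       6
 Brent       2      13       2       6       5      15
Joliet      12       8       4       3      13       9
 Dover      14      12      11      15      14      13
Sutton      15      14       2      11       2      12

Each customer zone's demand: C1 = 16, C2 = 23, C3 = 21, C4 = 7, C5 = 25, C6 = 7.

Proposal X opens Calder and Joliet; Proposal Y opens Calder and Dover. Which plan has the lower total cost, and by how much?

Proposal X: {Calder, Joliet}: C1→Joliet 12·16=192, C2→Calder 6·23=138, C3→Calder 3·21=63, C4→Joliet 3·7=21, C5→Calder 12·25=300, C6→Calder 6·7=42. Service 756; fixed 197; total 953.
Proposal Y: {Calder, Dover}: C1→Dover 14·16=224, C2→Calder 6·23=138, C3→Calder 3·21=63, C4→Calder 12·7=84, C5→Calder 12·25=300, C6→Calder 6·7=42. Service 851; fixed 294; total 1145.
Difference: |953 − 1145| = 192.

Proposal X is cheaper by 192.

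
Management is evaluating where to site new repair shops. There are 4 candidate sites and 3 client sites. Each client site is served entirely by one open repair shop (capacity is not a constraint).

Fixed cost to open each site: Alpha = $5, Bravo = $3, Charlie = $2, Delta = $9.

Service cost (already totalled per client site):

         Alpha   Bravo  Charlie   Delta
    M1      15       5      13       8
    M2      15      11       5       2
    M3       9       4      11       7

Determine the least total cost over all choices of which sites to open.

For any fixed open set, each client site goes to its cheapest open site; total = fixed + service.
{Bravo, Charlie}: M1→Bravo 5, M2→Charlie 5, M3→Bravo 4. Service 14; fixed 5; total 19.
{Bravo}: M1→Bravo 5, M2→Bravo 11, M3→Bravo 4. Service 20; fixed 3; total 23.
{Bravo, Delta}: service 11 + fixed 12 = 23
{Alpha, Bravo, Charlie, Delta}: service 11 + fixed 19 = 30
(All 15 nonempty subsets were checked; Bravo and Charlie is lowest.)

Minimum total cost: 19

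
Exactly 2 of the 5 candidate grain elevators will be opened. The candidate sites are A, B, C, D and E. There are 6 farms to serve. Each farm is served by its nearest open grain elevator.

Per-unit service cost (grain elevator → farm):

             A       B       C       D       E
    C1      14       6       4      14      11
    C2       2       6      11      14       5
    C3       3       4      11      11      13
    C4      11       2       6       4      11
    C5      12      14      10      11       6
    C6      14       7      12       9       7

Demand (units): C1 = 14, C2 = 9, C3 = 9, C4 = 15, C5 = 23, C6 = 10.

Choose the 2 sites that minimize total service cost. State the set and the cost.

With exactly 2 open, each farm uses its cheapest among the chosen.
{B, E}: C1→B 6·14=84, C2→E 5·9=45, C3→B 4·9=36, C4→B 2·15=30, C5→E 6·23=138, C6→B 7·10=70. Service cost 403.
{B, C}: service cost 476
{C, E}: service cost 498
Among all 10 size-2 choices, {B, E} is lowest.

Choose B and E; total service cost 403.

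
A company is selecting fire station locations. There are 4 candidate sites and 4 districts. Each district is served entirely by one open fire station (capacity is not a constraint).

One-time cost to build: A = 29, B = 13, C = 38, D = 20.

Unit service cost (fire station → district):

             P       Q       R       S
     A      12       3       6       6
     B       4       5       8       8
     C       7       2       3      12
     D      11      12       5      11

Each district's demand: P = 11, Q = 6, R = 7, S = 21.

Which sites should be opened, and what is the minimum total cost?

Open A and B; minimum total cost 272.

For any fixed open set, each district goes to its cheapest open site; total = fixed + service.
{A, B}: P→B 4·11=44, Q→A 3·6=18, R→A 6·7=42, S→A 6·21=126. Service 230; fixed 42; total 272.
{A, B, C}: P→B 4·11=44, Q→C 2·6=12, R→C 3·7=21, S→A 6·21=126. Service 203; fixed 80; total 283.
{A, B, D}: service 223 + fixed 62 = 285
{A, B, C, D}: service 203 + fixed 100 = 303
No other subset beats 272.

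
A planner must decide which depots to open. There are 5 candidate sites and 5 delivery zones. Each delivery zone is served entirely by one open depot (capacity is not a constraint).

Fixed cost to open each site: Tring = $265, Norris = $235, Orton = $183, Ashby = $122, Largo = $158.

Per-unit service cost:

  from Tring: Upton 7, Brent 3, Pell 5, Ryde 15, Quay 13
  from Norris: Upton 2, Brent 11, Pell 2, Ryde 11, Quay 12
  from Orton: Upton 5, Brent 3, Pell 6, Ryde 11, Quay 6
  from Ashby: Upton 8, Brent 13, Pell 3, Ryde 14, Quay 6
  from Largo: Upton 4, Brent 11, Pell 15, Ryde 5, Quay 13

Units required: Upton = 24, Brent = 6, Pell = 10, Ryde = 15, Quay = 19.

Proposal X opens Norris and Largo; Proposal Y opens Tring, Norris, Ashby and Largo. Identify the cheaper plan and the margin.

Proposal X is cheaper by 225.

Proposal X: {Norris, Largo}: Upton→Norris 2·24=48, Brent→Norris 11·6=66, Pell→Norris 2·10=20, Ryde→Largo 5·15=75, Quay→Norris 12·19=228. Service 437; fixed 393; total 830.
Proposal Y: {Tring, Norris, Ashby, Largo}: Upton→Norris 2·24=48, Brent→Tring 3·6=18, Pell→Norris 2·10=20, Ryde→Largo 5·15=75, Quay→Ashby 6·19=114. Service 275; fixed 780; total 1055.
Difference: |830 − 1055| = 225.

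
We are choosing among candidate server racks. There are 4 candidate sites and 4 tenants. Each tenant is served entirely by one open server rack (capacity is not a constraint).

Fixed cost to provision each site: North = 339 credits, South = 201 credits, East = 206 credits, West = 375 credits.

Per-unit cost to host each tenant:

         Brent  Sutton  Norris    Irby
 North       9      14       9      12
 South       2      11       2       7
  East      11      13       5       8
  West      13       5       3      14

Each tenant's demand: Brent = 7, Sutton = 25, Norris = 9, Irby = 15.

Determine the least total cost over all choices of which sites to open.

Minimum total cost: 613

For any fixed open set, each tenant goes to its cheapest open site; total = fixed + service.
{South}: Brent→South 2·7=14, Sutton→South 11·25=275, Norris→South 2·9=18, Irby→South 7·15=105. Service 412; fixed 201; total 613.
{East}: service 567 + fixed 206 = 773
{South, East}: Brent→South 2·7=14, Sutton→South 11·25=275, Norris→South 2·9=18, Irby→South 7·15=105. Service 412; fixed 407; total 819.
{North, South, East, West}: service 262 + fixed 1121 = 1383
(All 15 nonempty subsets were checked; South only is lowest.)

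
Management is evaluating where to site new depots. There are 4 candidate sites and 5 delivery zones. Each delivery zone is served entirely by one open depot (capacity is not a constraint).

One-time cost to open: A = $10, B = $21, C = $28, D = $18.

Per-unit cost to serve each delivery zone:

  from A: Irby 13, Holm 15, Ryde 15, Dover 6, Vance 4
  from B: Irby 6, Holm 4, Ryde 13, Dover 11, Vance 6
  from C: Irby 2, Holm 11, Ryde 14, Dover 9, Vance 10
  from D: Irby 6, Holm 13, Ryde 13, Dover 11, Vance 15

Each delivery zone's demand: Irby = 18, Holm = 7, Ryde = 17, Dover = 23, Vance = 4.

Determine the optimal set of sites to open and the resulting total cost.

For any fixed open set, each delivery zone goes to its cheapest open site; total = fixed + service.
{A, B, C}: Irby→C 2·18=36, Holm→B 4·7=28, Ryde→B 13·17=221, Dover→A 6·23=138, Vance→A 4·4=16. Service 439; fixed 59; total 498.
{A, B, C, D}: service 439 + fixed 77 = 516
{A, B}: service 511 + fixed 31 = 542
{A}: service 748 + fixed 10 = 758
No other subset beats 498.

Open A, B and C; minimum total cost 498.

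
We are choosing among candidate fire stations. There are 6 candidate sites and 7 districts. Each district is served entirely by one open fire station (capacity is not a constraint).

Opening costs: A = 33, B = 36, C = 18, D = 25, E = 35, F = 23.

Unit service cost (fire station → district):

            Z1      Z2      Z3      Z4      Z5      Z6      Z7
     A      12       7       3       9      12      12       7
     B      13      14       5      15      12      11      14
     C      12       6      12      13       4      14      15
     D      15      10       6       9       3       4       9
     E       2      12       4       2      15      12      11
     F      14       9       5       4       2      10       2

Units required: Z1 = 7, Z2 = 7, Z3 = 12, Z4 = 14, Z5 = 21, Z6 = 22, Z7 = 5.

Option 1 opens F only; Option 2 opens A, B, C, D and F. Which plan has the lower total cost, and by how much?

Option 2 is cheaper by 79.

Option 1: {F}: Z1→F 14·7=98, Z2→F 9·7=63, Z3→F 5·12=60, Z4→F 4·14=56, Z5→F 2·21=42, Z6→F 10·22=220, Z7→F 2·5=10. Service 549; fixed 23; total 572.
Option 2: {A, B, C, D, F}: Z1→A 12·7=84, Z2→C 6·7=42, Z3→A 3·12=36, Z4→F 4·14=56, Z5→F 2·21=42, Z6→D 4·22=88, Z7→F 2·5=10. Service 358; fixed 135; total 493.
Difference: |572 − 493| = 79.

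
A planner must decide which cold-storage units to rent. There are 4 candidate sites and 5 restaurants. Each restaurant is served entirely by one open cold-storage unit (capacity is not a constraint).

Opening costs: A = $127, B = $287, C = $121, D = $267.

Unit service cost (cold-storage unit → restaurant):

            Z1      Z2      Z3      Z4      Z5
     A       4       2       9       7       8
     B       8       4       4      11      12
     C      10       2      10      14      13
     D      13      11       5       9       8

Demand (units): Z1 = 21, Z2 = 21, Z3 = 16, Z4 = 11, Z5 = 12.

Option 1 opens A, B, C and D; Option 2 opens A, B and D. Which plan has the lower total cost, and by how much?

Option 2 is cheaper by 121.

Option 1: {A, B, C, D}: Z1→A 4·21=84, Z2→A 2·21=42, Z3→B 4·16=64, Z4→A 7·11=77, Z5→A 8·12=96. Service 363; fixed 802; total 1165.
Option 2: {A, B, D}: Z1→A 4·21=84, Z2→A 2·21=42, Z3→B 4·16=64, Z4→A 7·11=77, Z5→A 8·12=96. Service 363; fixed 681; total 1044.
Difference: |1165 − 1044| = 121.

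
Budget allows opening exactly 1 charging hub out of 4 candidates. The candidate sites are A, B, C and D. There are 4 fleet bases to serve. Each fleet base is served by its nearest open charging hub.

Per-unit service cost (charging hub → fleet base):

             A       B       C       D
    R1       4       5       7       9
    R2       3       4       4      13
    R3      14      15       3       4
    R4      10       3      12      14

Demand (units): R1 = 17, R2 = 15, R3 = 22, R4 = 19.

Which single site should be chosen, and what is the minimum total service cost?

With exactly 1 open, each fleet base uses its cheapest among the chosen.
{C}: R1→C 7·17=119, R2→C 4·15=60, R3→C 3·22=66, R4→C 12·19=228. Service cost 473.
{B}: service cost 532
{A}: service cost 611
Among all 4 size-1 choices, {C} is lowest.

Choose C only; total service cost 473.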